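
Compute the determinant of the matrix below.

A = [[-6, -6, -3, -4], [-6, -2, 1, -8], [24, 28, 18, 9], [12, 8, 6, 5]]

Forward elimination:
R2 <- R2 - (1)*R1:  [  0   4   4  -4 ]
R3 <- R3 - (-4)*R1:  [  0   4   6  -7 ]
R4 <- R4 - (-2)*R1:  [  0  -4   0  -3 ]
R3 <- R3 - (1)*R2:  [  0   0   2  -3 ]
R4 <- R4 - (-1)*R2:  [  0   0   4  -7 ]
R4 <- R4 - (2)*R3:  [  0   0   0  -1 ]
Upper-triangular form:
[ -6  -6  -3  -4 ]
[  0   4   4  -4 ]
[  0   0   2  -3 ]
[  0   0   0  -1 ]
det(A) = (-1)^0 * (-6) * (4) * (2) * (-1) = 48  (0 row swaps -> sign +1)

det(A) = 48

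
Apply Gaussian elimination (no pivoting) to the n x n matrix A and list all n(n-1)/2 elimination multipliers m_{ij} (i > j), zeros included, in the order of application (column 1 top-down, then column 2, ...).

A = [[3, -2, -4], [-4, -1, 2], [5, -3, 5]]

multipliers: -4/3, 5/3, -1/11

Forward elimination:
R2 <- R2 - (-4/3)*R1:  [     0  -11/3  -10/3 ]
R3 <- R3 - (5/3)*R1:  [    0   1/3  35/3 ]
R3 <- R3 - (-1/11)*R2:  [      0       0  125/11 ]
Multipliers (in order of application): m_{21} = -4/3, m_{31} = 5/3, m_{32} = -1/11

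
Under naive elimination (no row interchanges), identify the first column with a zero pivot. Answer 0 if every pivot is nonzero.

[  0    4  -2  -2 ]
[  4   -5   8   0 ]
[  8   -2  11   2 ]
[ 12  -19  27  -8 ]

first zero-pivot column = 1

Naive forward elimination:
Pivot entry (1,1) is zero but row 2 has 4 in column 1 -> naive elimination stops; a row interchange (e.g. R1 <-> R2) would be required here.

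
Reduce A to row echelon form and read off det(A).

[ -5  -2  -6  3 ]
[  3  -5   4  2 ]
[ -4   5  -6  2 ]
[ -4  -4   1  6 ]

det(A) = -689

Forward elimination:
R2 <- R2 - (-3/5)*R1:  [     0  -31/5    2/5   19/5 ]
R3 <- R3 - (4/5)*R1:  [    0  33/5  -6/5  -2/5 ]
R4 <- R4 - (4/5)*R1:  [     0  -12/5   29/5   18/5 ]
R3 <- R3 - (-33/31)*R2:  [      0       0  -24/31  113/31 ]
R4 <- R4 - (12/31)*R2:  [      0       0  175/31   66/31 ]
R4 <- R4 - (-175/24)*R3:  [      0       0       0  689/24 ]
Upper-triangular form:
[ -5     -2      -6       3 ]
[  0  -31/5     2/5    19/5 ]
[  0      0  -24/31  113/31 ]
[  0      0       0  689/24 ]
det(A) = (-1)^0 * (-5) * (-31/5) * (-24/31) * (689/24) = -689  (0 row swaps -> sign +1)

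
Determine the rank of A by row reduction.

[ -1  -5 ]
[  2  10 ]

rank(A) = 1

Row reduction:
R2 <- R2 - (-2)*R1:  [ 0  0 ]
Row echelon form:
[ -1  -5 ]
[  0   0 ]
Nonzero rows / pivot columns: 1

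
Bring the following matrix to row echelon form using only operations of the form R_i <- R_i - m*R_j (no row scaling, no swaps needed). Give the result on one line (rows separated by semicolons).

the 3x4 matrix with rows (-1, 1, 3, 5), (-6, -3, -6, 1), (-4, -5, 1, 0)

Forward elimination:
R2 <- R2 - (6)*R1:  [   0   -9  -24  -29 ]
R3 <- R3 - (4)*R1:  [   0   -9  -11  -20 ]
R3 <- R3 - (1)*R2:  [  0   0  13   9 ]
Row echelon form:
[ -1   1    3    5 ]
[  0  -9  -24  -29 ]
[  0   0   13    9 ]

REF = [-1 1 3 5; 0 -9 -24 -29; 0 0 13 9]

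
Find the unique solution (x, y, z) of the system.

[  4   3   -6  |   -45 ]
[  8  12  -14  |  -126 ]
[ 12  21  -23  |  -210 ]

(-3, -5, 3)

Forward elimination on [A|b]:
R2 <- R2 - (2)*R1:  [   0    6   -2  -36 ]
R3 <- R3 - (3)*R1:  [   0   12   -5  -75 ]
R3 <- R3 - (2)*R2:  [  0   0  -1  -3 ]
Row echelon form:
[ 4  3  -6  |  -45 ]
[ 0  6  -2  |  -36 ]
[ 0  0  -1  |   -3 ]
Back-substitution:
z = (-3) / -1 = 3
y = (-36 - (-2)*(3)) / 6 = -5
x = (-45 - (3)*(-5) - (-6)*(3)) / 4 = -3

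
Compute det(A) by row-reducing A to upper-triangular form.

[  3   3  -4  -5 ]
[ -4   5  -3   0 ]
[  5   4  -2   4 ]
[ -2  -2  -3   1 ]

Forward elimination:
R2 <- R2 - (-4/3)*R1:  [     0      9  -25/3  -20/3 ]
R3 <- R3 - (5/3)*R1:  [    0    -1  14/3  37/3 ]
R4 <- R4 - (-2/3)*R1:  [     0      0  -17/3   -7/3 ]
R3 <- R3 - (-1/9)*R2:  [      0       0  101/27  313/27 ]
R4 <- R4 - (-153/101)*R3:  [        0         0         0  1538/101 ]
Upper-triangular form:
[ 3  3      -4        -5 ]
[ 0  9   -25/3     -20/3 ]
[ 0  0  101/27    313/27 ]
[ 0  0       0  1538/101 ]
det(A) = (-1)^0 * (3) * (9) * (101/27) * (1538/101) = 1538  (0 row swaps -> sign +1)

det(A) = 1538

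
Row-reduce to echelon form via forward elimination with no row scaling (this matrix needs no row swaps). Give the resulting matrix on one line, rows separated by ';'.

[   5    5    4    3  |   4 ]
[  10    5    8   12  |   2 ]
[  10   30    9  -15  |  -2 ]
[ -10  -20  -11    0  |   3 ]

Forward elimination:
R2 <- R2 - (2)*R1:  [  0  -5   0   6  -6 ]
R3 <- R3 - (2)*R1:  [   0   20    1  -21  -10 ]
R4 <- R4 - (-2)*R1:  [   0  -10   -3    6   11 ]
R3 <- R3 - (-4)*R2:  [   0    0    1    3  -34 ]
R4 <- R4 - (2)*R2:  [  0   0  -3  -6  23 ]
R4 <- R4 - (-3)*R3:  [   0    0    0    3  -79 ]
Row echelon form:
[ 5   5  4  3  |    4 ]
[ 0  -5  0  6  |   -6 ]
[ 0   0  1  3  |  -34 ]
[ 0   0  0  3  |  -79 ]

REF = [5 5 4 3 4; 0 -5 0 6 -6; 0 0 1 3 -34; 0 0 0 3 -79]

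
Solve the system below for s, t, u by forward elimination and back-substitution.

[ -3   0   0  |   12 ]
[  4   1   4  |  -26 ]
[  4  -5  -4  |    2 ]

(-4, -2, -2)

Forward elimination on [A|b]:
R2 <- R2 - (-4/3)*R1:  [   0    1    4  -10 ]
R3 <- R3 - (-4/3)*R1:  [  0  -5  -4  18 ]
R3 <- R3 - (-5)*R2:  [   0    0   16  -32 ]
Row echelon form:
[ -3  0   0  |   12 ]
[  0  1   4  |  -10 ]
[  0  0  16  |  -32 ]
Back-substitution:
u = (-32) / 16 = -2
t = (-10 - (4)*(-2)) / 1 = -2
s = (12) / -3 = -4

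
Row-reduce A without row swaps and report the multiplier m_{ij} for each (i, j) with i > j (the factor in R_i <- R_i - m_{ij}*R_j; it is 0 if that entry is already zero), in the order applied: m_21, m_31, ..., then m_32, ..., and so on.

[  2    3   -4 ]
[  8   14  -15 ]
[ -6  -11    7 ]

Forward elimination:
R2 <- R2 - (4)*R1:  [ 0  2  1 ]
R3 <- R3 - (-3)*R1:  [  0  -2  -5 ]
R3 <- R3 - (-1)*R2:  [  0   0  -4 ]
Multipliers (in order of application): m_{21} = 4, m_{31} = -3, m_{32} = -1

multipliers: 4, -3, -1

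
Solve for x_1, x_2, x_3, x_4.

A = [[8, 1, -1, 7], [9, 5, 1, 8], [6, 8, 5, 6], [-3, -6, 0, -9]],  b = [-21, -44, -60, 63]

(2, -4, -2, -5)

Forward elimination on [A|b]:
R2 <- R2 - (9/8)*R1:  [      0    31/8    17/8     1/8  -163/8 ]
R3 <- R3 - (3/4)*R1:  [      0    29/4    23/4     3/4  -177/4 ]
R4 <- R4 - (-3/8)*R1:  [     0  -45/8   -3/8  -51/8  441/8 ]
R3 <- R3 - (58/31)*R2:  [       0        0    55/31    16/31  -190/31 ]
R4 <- R4 - (-45/31)*R2:  [       0        0    84/31  -192/31   792/31 ]
R4 <- R4 - (84/55)*R3:  [       0        0        0  -384/55   384/11 ]
Row echelon form:
[ 8     1     -1        7  |      -21 ]
[ 0  31/8   17/8      1/8  |   -163/8 ]
[ 0     0  55/31    16/31  |  -190/31 ]
[ 0     0      0  -384/55  |   384/11 ]
Back-substitution:
x_4 = (384/11) / (-384/55) = -5
x_3 = (-190/31 - (16/31)*(-5)) / (55/31) = -2
x_2 = (-163/8 - (17/8)*(-2) - (1/8)*(-5)) / (31/8) = -4
x_1 = (-21 - (1)*(-4) - (-1)*(-2) - (7)*(-5)) / 8 = 2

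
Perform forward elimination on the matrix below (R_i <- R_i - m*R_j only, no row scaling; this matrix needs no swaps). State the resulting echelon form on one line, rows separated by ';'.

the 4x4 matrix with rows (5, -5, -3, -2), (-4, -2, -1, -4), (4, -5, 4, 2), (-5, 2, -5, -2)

REF = [5 -5 -3 -2; 0 -6 -17/5 -28/5; 0 0 209/30 68/15; 0 0 0 606/209]

Forward elimination:
R2 <- R2 - (-4/5)*R1:  [     0     -6  -17/5  -28/5 ]
R3 <- R3 - (4/5)*R1:  [    0    -1  32/5  18/5 ]
R4 <- R4 - (-1)*R1:  [  0  -3  -8  -4 ]
R3 <- R3 - (1/6)*R2:  [      0       0  209/30   68/15 ]
R4 <- R4 - (1/2)*R2:  [      0       0  -63/10    -6/5 ]
R4 <- R4 - (-189/209)*R3:  [       0        0        0  606/209 ]
Row echelon form:
[ 5  -5      -3       -2 ]
[ 0  -6   -17/5    -28/5 ]
[ 0   0  209/30    68/15 ]
[ 0   0       0  606/209 ]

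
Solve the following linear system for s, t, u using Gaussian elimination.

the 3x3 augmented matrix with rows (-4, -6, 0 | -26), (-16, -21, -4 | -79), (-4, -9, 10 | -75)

(2, 3, -4)

Forward elimination on [A|b]:
R2 <- R2 - (4)*R1:  [  0   3  -4  25 ]
R3 <- R3 - (1)*R1:  [   0   -3   10  -49 ]
R3 <- R3 - (-1)*R2:  [   0    0    6  -24 ]
Row echelon form:
[ -4  -6   0  |  -26 ]
[  0   3  -4  |   25 ]
[  0   0   6  |  -24 ]
Back-substitution:
u = (-24) / 6 = -4
t = (25 - (-4)*(-4)) / 3 = 3
s = (-26 - (-6)*(3)) / -4 = 2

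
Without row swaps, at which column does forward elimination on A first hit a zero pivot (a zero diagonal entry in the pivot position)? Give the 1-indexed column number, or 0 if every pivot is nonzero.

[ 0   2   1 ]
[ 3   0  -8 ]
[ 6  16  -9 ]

first zero-pivot column = 1

Naive forward elimination:
Pivot entry (1,1) is zero but row 2 has 3 in column 1 -> naive elimination stops; a row interchange (e.g. R1 <-> R2) would be required here.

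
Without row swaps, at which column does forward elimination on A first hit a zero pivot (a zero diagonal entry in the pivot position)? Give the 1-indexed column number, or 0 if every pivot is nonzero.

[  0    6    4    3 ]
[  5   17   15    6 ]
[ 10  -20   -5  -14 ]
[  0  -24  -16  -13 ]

Naive forward elimination:
Pivot entry (1,1) is zero but row 2 has 5 in column 1 -> naive elimination stops; a row interchange (e.g. R1 <-> R2) would be required here.

first zero-pivot column = 1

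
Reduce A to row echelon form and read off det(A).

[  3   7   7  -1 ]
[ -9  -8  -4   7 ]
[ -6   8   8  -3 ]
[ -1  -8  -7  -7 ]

Forward elimination:
R2 <- R2 - (-3)*R1:  [  0  13  17   4 ]
R3 <- R3 - (-2)*R1:  [  0  22  22  -5 ]
R4 <- R4 - (-1/3)*R1:  [     0  -17/3  -14/3  -22/3 ]
R3 <- R3 - (22/13)*R2:  [       0        0   -88/13  -153/13 ]
R4 <- R4 - (-17/39)*R2:  [       0        0   107/39  -218/39 ]
R4 <- R4 - (-107/264)*R3:  [         0          0          0  -2735/264 ]
Upper-triangular form:
[ 3   7       7         -1 ]
[ 0  13      17          4 ]
[ 0   0  -88/13    -153/13 ]
[ 0   0       0  -2735/264 ]
det(A) = (-1)^0 * (3) * (13) * (-88/13) * (-2735/264) = 2735  (0 row swaps -> sign +1)

det(A) = 2735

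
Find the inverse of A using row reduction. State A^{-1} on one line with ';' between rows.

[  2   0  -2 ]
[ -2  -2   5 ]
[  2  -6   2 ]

Gauss-Jordan on [A | I]:
R1 <- (1/2)*R1:  [   1    0   -1  |  1/2    0    0 ]
R2 <- R2 - (-2)*R1:  [  0  -2   3  |   1   1   0 ]
R3 <- R3 - (2)*R1:  [  0  -6   4  |  -1   0   1 ]
R2 <- (1/-2)*R2:  [    0     1  -3/2  |  -1/2  -1/2     0 ]
R3 <- R3 - (-6)*R2:  [  0   0  -5  |  -4  -3   1 ]
R3 <- (1/-5)*R3:  [    0     0     1  |   4/5   3/5  -1/5 ]
R1 <- R1 - (-1)*R3:  [     1      0      0  |  13/10    3/5   -1/5 ]
R2 <- R2 - (-3/2)*R3:  [     0      1      0  |   7/10    2/5  -3/10 ]
Right block of [I | A^{-1}] is the inverse:
[ 13/10  3/5   -1/5 ]
[  7/10  2/5  -3/10 ]
[   4/5  3/5   -1/5 ]

inverse = [13/10 3/5 -1/5; 7/10 2/5 -3/10; 4/5 3/5 -1/5]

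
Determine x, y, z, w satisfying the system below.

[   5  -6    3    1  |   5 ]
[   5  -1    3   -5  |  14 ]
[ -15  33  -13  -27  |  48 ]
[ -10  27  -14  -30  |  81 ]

(0, -3, -3, -4)

Forward elimination on [A|b]:
R2 <- R2 - (1)*R1:  [  0   5   0  -6   9 ]
R3 <- R3 - (-3)*R1:  [   0   15   -4  -24   63 ]
R4 <- R4 - (-2)*R1:  [   0   15   -8  -28   91 ]
R3 <- R3 - (3)*R2:  [  0   0  -4  -6  36 ]
R4 <- R4 - (3)*R2:  [   0    0   -8  -10   64 ]
R4 <- R4 - (2)*R3:  [  0   0   0   2  -8 ]
Row echelon form:
[ 5  -6   3   1  |   5 ]
[ 0   5   0  -6  |   9 ]
[ 0   0  -4  -6  |  36 ]
[ 0   0   0   2  |  -8 ]
Back-substitution:
w = (-8) / 2 = -4
z = (36 - (-6)*(-4)) / -4 = -3
y = (9 - (-6)*(-4)) / 5 = -3
x = (5 - (-6)*(-3) - (3)*(-3) - (1)*(-4)) / 5 = 0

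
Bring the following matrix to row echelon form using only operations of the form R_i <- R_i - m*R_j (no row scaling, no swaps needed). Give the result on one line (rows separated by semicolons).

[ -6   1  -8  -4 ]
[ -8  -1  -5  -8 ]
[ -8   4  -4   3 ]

Forward elimination:
R2 <- R2 - (4/3)*R1:  [    0  -7/3  17/3  -8/3 ]
R3 <- R3 - (4/3)*R1:  [    0   8/3  20/3  25/3 ]
R3 <- R3 - (-8/7)*R2:  [    0     0  92/7  37/7 ]
Row echelon form:
[ -6     1    -8    -4 ]
[  0  -7/3  17/3  -8/3 ]
[  0     0  92/7  37/7 ]

REF = [-6 1 -8 -4; 0 -7/3 17/3 -8/3; 0 0 92/7 37/7]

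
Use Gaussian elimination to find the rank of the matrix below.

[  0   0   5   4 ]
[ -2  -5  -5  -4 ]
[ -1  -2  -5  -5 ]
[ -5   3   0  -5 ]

rank(A) = 4

Row reduction:
R1 <-> R2   (pivot in column 1 was zero)
[ -2  -5  -5  -4 ]
[  0   0   5   4 ]
[ -1  -2  -5  -5 ]
[ -5   3   0  -5 ]
R3 <- R3 - (1/2)*R1:  [    0   1/2  -5/2    -3 ]
R4 <- R4 - (5/2)*R1:  [    0  31/2  25/2     5 ]
R2 <-> R3   (pivot in column 2 was zero)
[ -2    -5    -5  -4 ]
[  0   1/2  -5/2  -3 ]
[  0     0     5   4 ]
[  0  31/2  25/2   5 ]
R4 <- R4 - (31)*R2:  [  0   0  90  98 ]
R4 <- R4 - (18)*R3:  [  0   0   0  26 ]
Row echelon form:
[ -2   -5    -5  -4 ]
[  0  1/2  -5/2  -3 ]
[  0    0     5   4 ]
[  0    0     0  26 ]
Nonzero rows / pivot columns: 4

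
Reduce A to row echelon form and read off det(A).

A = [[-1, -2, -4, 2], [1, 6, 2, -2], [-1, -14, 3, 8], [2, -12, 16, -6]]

det(A) = 8

Forward elimination:
R2 <- R2 - (-1)*R1:  [  0   4  -2   0 ]
R3 <- R3 - (1)*R1:  [   0  -12    7    6 ]
R4 <- R4 - (-2)*R1:  [   0  -16    8   -2 ]
R3 <- R3 - (-3)*R2:  [ 0  0  1  6 ]
R4 <- R4 - (-4)*R2:  [  0   0   0  -2 ]
Upper-triangular form:
[ -1  -2  -4   2 ]
[  0   4  -2   0 ]
[  0   0   1   6 ]
[  0   0   0  -2 ]
det(A) = (-1)^0 * (-1) * (4) * (1) * (-2) = 8  (0 row swaps -> sign +1)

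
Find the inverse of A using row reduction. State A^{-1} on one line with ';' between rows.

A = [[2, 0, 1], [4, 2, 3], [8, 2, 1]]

inverse = [1/4 -1/8 1/8; -5/4 3/8 1/8; 1/2 1/4 -1/4]

Gauss-Jordan on [A | I]:
R1 <- (1/2)*R1:  [   1    0  1/2  |  1/2    0    0 ]
R2 <- R2 - (4)*R1:  [  0   2   1  |  -2   1   0 ]
R3 <- R3 - (8)*R1:  [  0   2  -3  |  -4   0   1 ]
R2 <- (1/2)*R2:  [   0    1  1/2  |   -1  1/2    0 ]
R3 <- R3 - (2)*R2:  [  0   0  -4  |  -2  -1   1 ]
R3 <- (1/-4)*R3:  [    0     0     1  |   1/2   1/4  -1/4 ]
R1 <- R1 - (1/2)*R3:  [    1     0     0  |   1/4  -1/8   1/8 ]
R2 <- R2 - (1/2)*R3:  [    0     1     0  |  -5/4   3/8   1/8 ]
Right block of [I | A^{-1}] is the inverse:
[  1/4  -1/8   1/8 ]
[ -5/4   3/8   1/8 ]
[  1/2   1/4  -1/4 ]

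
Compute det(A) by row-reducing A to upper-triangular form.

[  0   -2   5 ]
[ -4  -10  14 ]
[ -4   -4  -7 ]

Forward elimination:
R1 <-> R2   (pivot in column 1 was zero)
[ -4  -10  14 ]
[  0   -2   5 ]
[ -4   -4  -7 ]
R3 <- R3 - (1)*R1:  [   0    6  -21 ]
R3 <- R3 - (-3)*R2:  [  0   0  -6 ]
Upper-triangular form:
[ -4  -10  14 ]
[  0   -2   5 ]
[  0    0  -6 ]
det(A) = (-1)^1 * (-4) * (-2) * (-6) = 48  (1 row swap -> sign -1)

det(A) = 48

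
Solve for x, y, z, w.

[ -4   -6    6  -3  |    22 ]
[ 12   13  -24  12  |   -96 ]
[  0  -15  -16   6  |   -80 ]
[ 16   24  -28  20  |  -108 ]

(2, 0, 5, 0)

Forward elimination on [A|b]:
R2 <- R2 - (-3)*R1:  [   0   -5   -6    3  -30 ]
R4 <- R4 - (-4)*R1:  [   0    0   -4    8  -20 ]
R3 <- R3 - (3)*R2:  [  0   0   2  -3  10 ]
R4 <- R4 - (-2)*R3:  [ 0  0  0  2  0 ]
Row echelon form:
[ -4  -6   6  -3  |   22 ]
[  0  -5  -6   3  |  -30 ]
[  0   0   2  -3  |   10 ]
[  0   0   0   2  |    0 ]
Back-substitution:
w = (0) / 2 = 0
z = (10 - (-3)*(0)) / 2 = 5
y = (-30 - (-6)*(5) - (3)*(0)) / -5 = 0
x = (22 - (-6)*(0) - (6)*(5) - (-3)*(0)) / -4 = 2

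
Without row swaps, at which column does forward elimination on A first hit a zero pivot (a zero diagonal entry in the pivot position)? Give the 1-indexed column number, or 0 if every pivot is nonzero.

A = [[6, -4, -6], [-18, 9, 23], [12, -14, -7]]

first zero-pivot column = 0

Naive forward elimination:
R2 <- R2 - (-3)*R1:  [  0  -3   5 ]
R3 <- R3 - (2)*R1:  [  0  -6   5 ]
R3 <- R3 - (2)*R2:  [  0   0  -5 ]
All pivots nonzero; naive elimination completes without hitting a zero pivot.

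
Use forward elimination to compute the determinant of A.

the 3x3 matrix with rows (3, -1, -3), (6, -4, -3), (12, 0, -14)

Forward elimination:
R2 <- R2 - (2)*R1:  [  0  -2   3 ]
R3 <- R3 - (4)*R1:  [  0   4  -2 ]
R3 <- R3 - (-2)*R2:  [ 0  0  4 ]
Upper-triangular form:
[ 3  -1  -3 ]
[ 0  -2   3 ]
[ 0   0   4 ]
det(A) = (-1)^0 * (3) * (-2) * (4) = -24  (0 row swaps -> sign +1)

det(A) = -24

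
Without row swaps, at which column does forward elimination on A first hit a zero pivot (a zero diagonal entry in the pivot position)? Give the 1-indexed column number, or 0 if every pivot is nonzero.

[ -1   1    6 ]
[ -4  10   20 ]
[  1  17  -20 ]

first zero-pivot column = 0

Naive forward elimination:
R2 <- R2 - (4)*R1:  [  0   6  -4 ]
R3 <- R3 - (-1)*R1:  [   0   18  -14 ]
R3 <- R3 - (3)*R2:  [  0   0  -2 ]
All pivots nonzero; naive elimination completes without hitting a zero pivot.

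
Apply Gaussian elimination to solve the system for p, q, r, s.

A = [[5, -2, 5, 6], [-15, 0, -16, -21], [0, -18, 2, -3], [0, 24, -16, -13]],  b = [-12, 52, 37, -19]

(-1, -2, -1, -1)

Forward elimination on [A|b]:
R2 <- R2 - (-3)*R1:  [  0  -6  -1  -3  16 ]
R3 <- R3 - (3)*R2:  [   0    0    5    6  -11 ]
R4 <- R4 - (-4)*R2:  [   0    0  -20  -25   45 ]
R4 <- R4 - (-4)*R3:  [  0   0   0  -1   1 ]
Row echelon form:
[ 5  -2   5   6  |  -12 ]
[ 0  -6  -1  -3  |   16 ]
[ 0   0   5   6  |  -11 ]
[ 0   0   0  -1  |    1 ]
Back-substitution:
s = (1) / -1 = -1
r = (-11 - (6)*(-1)) / 5 = -1
q = (16 - (-1)*(-1) - (-3)*(-1)) / -6 = -2
p = (-12 - (-2)*(-2) - (5)*(-1) - (6)*(-1)) / 5 = -1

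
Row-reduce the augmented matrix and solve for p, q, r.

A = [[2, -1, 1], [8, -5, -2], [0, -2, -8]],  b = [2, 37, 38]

(4, 1, -5)

Forward elimination on [A|b]:
R2 <- R2 - (4)*R1:  [  0  -1  -6  29 ]
R3 <- R3 - (2)*R2:  [   0    0    4  -20 ]
Row echelon form:
[ 2  -1   1  |    2 ]
[ 0  -1  -6  |   29 ]
[ 0   0   4  |  -20 ]
Back-substitution:
r = (-20) / 4 = -5
q = (29 - (-6)*(-5)) / -1 = 1
p = (2 - (-1)*(1) - (1)*(-5)) / 2 = 4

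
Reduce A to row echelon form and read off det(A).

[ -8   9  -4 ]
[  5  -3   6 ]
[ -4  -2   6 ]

Forward elimination:
R2 <- R2 - (-5/8)*R1:  [    0  21/8   7/2 ]
R3 <- R3 - (1/2)*R1:  [     0  -13/2      8 ]
R3 <- R3 - (-52/21)*R2:  [    0     0  50/3 ]
Upper-triangular form:
[ -8     9    -4 ]
[  0  21/8   7/2 ]
[  0     0  50/3 ]
det(A) = (-1)^0 * (-8) * (21/8) * (50/3) = -350  (0 row swaps -> sign +1)

det(A) = -350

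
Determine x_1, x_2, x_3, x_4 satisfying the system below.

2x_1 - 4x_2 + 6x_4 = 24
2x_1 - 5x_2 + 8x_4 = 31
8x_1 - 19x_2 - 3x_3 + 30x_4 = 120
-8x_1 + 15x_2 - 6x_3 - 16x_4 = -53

Forward elimination on [A|b]:
R2 <- R2 - (1)*R1:  [  0  -1   0   2   7 ]
R3 <- R3 - (4)*R1:  [  0  -3  -3   6  24 ]
R4 <- R4 - (-4)*R1:  [  0  -1  -6   8  43 ]
R3 <- R3 - (3)*R2:  [  0   0  -3   0   3 ]
R4 <- R4 - (1)*R2:  [  0   0  -6   6  36 ]
R4 <- R4 - (2)*R3:  [  0   0   0   6  30 ]
Row echelon form:
[ 2  -4   0  6  |  24 ]
[ 0  -1   0  2  |   7 ]
[ 0   0  -3  0  |   3 ]
[ 0   0   0  6  |  30 ]
Back-substitution:
x_4 = (30) / 6 = 5
x_3 = (3) / -3 = -1
x_2 = (7 - (2)*(5)) / -1 = 3
x_1 = (24 - (-4)*(3) - (6)*(5)) / 2 = 3

(3, 3, -1, 5)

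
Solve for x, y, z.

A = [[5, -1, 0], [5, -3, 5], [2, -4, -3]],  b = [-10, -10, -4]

(-2, 0, 0)

Forward elimination on [A|b]:
R2 <- R2 - (1)*R1:  [  0  -2   5   0 ]
R3 <- R3 - (2/5)*R1:  [     0  -18/5     -3      0 ]
R3 <- R3 - (9/5)*R2:  [   0    0  -12    0 ]
Row echelon form:
[ 5  -1    0  |  -10 ]
[ 0  -2    5  |    0 ]
[ 0   0  -12  |    0 ]
Back-substitution:
z = (0) / -12 = 0
y = (0 - (5)*(0)) / -2 = 0
x = (-10 - (-1)*(0)) / 5 = -2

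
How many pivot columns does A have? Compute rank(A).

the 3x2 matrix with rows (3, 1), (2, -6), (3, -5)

rank(A) = 2

Row reduction:
R2 <- R2 - (2/3)*R1:  [     0  -20/3 ]
R3 <- R3 - (1)*R1:  [  0  -6 ]
R3 <- R3 - (9/10)*R2:  [ 0  0 ]
Row echelon form:
[ 3      1 ]
[ 0  -20/3 ]
[ 0      0 ]
Nonzero rows / pivot columns: 2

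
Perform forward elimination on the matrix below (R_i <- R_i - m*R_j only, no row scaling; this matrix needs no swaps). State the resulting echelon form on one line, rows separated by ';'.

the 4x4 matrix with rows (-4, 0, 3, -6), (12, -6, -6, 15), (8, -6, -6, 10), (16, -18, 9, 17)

Forward elimination:
R2 <- R2 - (-3)*R1:  [  0  -6   3  -3 ]
R3 <- R3 - (-2)*R1:  [  0  -6   0  -2 ]
R4 <- R4 - (-4)*R1:  [   0  -18   21   -7 ]
R3 <- R3 - (1)*R2:  [  0   0  -3   1 ]
R4 <- R4 - (3)*R2:  [  0   0  12   2 ]
R4 <- R4 - (-4)*R3:  [ 0  0  0  6 ]
Row echelon form:
[ -4   0   3  -6 ]
[  0  -6   3  -3 ]
[  0   0  -3   1 ]
[  0   0   0   6 ]

REF = [-4 0 3 -6; 0 -6 3 -3; 0 0 -3 1; 0 0 0 6]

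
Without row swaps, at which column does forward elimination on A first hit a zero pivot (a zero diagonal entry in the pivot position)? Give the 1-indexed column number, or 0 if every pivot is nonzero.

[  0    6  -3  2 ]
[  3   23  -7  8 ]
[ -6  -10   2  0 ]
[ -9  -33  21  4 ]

Naive forward elimination:
Pivot entry (1,1) is zero but row 2 has 3 in column 1 -> naive elimination stops; a row interchange (e.g. R1 <-> R2) would be required here.

first zero-pivot column = 1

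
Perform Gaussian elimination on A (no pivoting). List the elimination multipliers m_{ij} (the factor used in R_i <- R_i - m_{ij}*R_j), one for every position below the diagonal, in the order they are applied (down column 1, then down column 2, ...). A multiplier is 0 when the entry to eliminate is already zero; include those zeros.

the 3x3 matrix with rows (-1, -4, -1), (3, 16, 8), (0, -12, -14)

Forward elimination:
R2 <- R2 - (-3)*R1:  [ 0  4  5 ]
R3: entry in column 1 is already 0 -> m_{31} = 0 (no row operation needed)
R3 <- R3 - (-3)*R2:  [ 0  0  1 ]
Multipliers (in order of application): m_{21} = -3, m_{31} = 0, m_{32} = -3

multipliers: -3, 0, -3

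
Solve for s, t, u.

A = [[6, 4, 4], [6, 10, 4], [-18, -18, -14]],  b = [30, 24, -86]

(5, -1, 1)

Forward elimination on [A|b]:
R2 <- R2 - (1)*R1:  [  0   6   0  -6 ]
R3 <- R3 - (-3)*R1:  [  0  -6  -2   4 ]
R3 <- R3 - (-1)*R2:  [  0   0  -2  -2 ]
Row echelon form:
[ 6  4   4  |  30 ]
[ 0  6   0  |  -6 ]
[ 0  0  -2  |  -2 ]
Back-substitution:
u = (-2) / -2 = 1
t = (-6) / 6 = -1
s = (30 - (4)*(-1) - (4)*(1)) / 6 = 5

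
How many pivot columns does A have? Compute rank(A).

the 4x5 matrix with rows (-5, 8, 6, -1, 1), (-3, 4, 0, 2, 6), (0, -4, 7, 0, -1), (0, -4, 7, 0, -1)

Row reduction:
R2 <- R2 - (3/5)*R1:  [     0   -4/5  -18/5   13/5   27/5 ]
R3 <- R3 - (5)*R2:  [   0    0   25  -13  -28 ]
R4 <- R4 - (5)*R2:  [   0    0   25  -13  -28 ]
R4 <- R4 - (1)*R3:  [ 0  0  0  0  0 ]
Row echelon form:
[ -5     8      6    -1     1 ]
[  0  -4/5  -18/5  13/5  27/5 ]
[  0     0     25   -13   -28 ]
[  0     0      0     0     0 ]
Nonzero rows / pivot columns: 3

rank(A) = 3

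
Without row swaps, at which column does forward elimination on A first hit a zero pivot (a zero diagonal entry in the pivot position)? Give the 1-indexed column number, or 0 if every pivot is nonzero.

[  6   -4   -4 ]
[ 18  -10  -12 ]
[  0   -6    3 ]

first zero-pivot column = 0

Naive forward elimination:
R2 <- R2 - (3)*R1:  [ 0  2  0 ]
R3 <- R3 - (-3)*R2:  [ 0  0  3 ]
All pivots nonzero; naive elimination completes without hitting a zero pivot.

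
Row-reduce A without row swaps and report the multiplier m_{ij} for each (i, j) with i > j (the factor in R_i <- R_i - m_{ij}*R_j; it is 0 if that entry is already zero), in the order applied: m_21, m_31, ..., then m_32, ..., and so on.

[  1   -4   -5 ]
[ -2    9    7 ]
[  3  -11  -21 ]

multipliers: -2, 3, 1

Forward elimination:
R2 <- R2 - (-2)*R1:  [  0   1  -3 ]
R3 <- R3 - (3)*R1:  [  0   1  -6 ]
R3 <- R3 - (1)*R2:  [  0   0  -3 ]
Multipliers (in order of application): m_{21} = -2, m_{31} = 3, m_{32} = 1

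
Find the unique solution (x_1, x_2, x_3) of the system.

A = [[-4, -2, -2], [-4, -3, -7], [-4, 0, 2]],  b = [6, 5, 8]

Forward elimination on [A|b]:
R2 <- R2 - (1)*R1:  [  0  -1  -5  -1 ]
R3 <- R3 - (1)*R1:  [ 0  2  4  2 ]
R3 <- R3 - (-2)*R2:  [  0   0  -6   0 ]
Row echelon form:
[ -4  -2  -2  |   6 ]
[  0  -1  -5  |  -1 ]
[  0   0  -6  |   0 ]
Back-substitution:
x_3 = (0) / -6 = 0
x_2 = (-1 - (-5)*(0)) / -1 = 1
x_1 = (6 - (-2)*(1) - (-2)*(0)) / -4 = -2

(-2, 1, 0)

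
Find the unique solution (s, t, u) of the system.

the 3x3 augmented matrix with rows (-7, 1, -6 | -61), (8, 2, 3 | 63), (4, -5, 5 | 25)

(5, 4, 5)

Forward elimination on [A|b]:
R2 <- R2 - (-8/7)*R1:  [     0   22/7  -27/7  -47/7 ]
R3 <- R3 - (-4/7)*R1:  [     0  -31/7   11/7  -69/7 ]
R3 <- R3 - (-31/22)*R2:  [       0        0   -85/22  -425/22 ]
Row echelon form:
[ -7     1      -6  |      -61 ]
[  0  22/7   -27/7  |    -47/7 ]
[  0     0  -85/22  |  -425/22 ]
Back-substitution:
u = (-425/22) / (-85/22) = 5
t = (-47/7 - (-27/7)*(5)) / (22/7) = 4
s = (-61 - (1)*(4) - (-6)*(5)) / -7 = 5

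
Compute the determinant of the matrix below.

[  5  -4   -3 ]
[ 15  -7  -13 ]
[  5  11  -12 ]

det(A) = 75

Forward elimination:
R2 <- R2 - (3)*R1:  [  0   5  -4 ]
R3 <- R3 - (1)*R1:  [  0  15  -9 ]
R3 <- R3 - (3)*R2:  [ 0  0  3 ]
Upper-triangular form:
[ 5  -4  -3 ]
[ 0   5  -4 ]
[ 0   0   3 ]
det(A) = (-1)^0 * (5) * (5) * (3) = 75  (0 row swaps -> sign +1)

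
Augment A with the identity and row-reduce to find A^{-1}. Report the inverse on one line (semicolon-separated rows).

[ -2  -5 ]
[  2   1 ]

inverse = [1/8 5/8; -1/4 -1/4]

Gauss-Jordan on [A | I]:
R1 <- (1/-2)*R1:  [    1   5/2  |  -1/2     0 ]
R2 <- R2 - (2)*R1:  [  0  -4  |   1   1 ]
R2 <- (1/-4)*R2:  [    0     1  |  -1/4  -1/4 ]
R1 <- R1 - (5/2)*R2:  [   1    0  |  1/8  5/8 ]
Right block of [I | A^{-1}] is the inverse:
[  1/8   5/8 ]
[ -1/4  -1/4 ]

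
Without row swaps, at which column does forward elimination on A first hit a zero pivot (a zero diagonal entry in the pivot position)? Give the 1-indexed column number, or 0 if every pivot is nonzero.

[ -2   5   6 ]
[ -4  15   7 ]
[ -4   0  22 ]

Naive forward elimination:
R2 <- R2 - (2)*R1:  [  0   5  -5 ]
R3 <- R3 - (2)*R1:  [   0  -10   10 ]
R3 <- R3 - (-2)*R2:  [ 0  0  0 ]
Matrix at this point:
[ -2  5   6 ]
[  0  5  -5 ]
[  0  0   0 ]
Pivot entry (3,3) in the last row is zero and there are no rows below to swap with -> zero pivot in column 3 (A is singular).

first zero-pivot column = 3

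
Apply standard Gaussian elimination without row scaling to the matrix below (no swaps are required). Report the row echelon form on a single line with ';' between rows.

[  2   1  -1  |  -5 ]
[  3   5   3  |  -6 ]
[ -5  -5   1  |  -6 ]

REF = [2 1 -1 -5; 0 7/2 9/2 3/2; 0 0 12/7 -122/7]

Forward elimination:
R2 <- R2 - (3/2)*R1:  [   0  7/2  9/2  3/2 ]
R3 <- R3 - (-5/2)*R1:  [     0   -5/2   -3/2  -37/2 ]
R3 <- R3 - (-5/7)*R2:  [      0       0    12/7  -122/7 ]
Row echelon form:
[ 2    1    -1  |      -5 ]
[ 0  7/2   9/2  |     3/2 ]
[ 0    0  12/7  |  -122/7 ]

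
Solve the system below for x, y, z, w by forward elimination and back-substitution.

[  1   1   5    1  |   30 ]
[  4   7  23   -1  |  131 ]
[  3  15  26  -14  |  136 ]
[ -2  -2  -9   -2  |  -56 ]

Forward elimination on [A|b]:
R2 <- R2 - (4)*R1:  [  0   3   3  -5  11 ]
R3 <- R3 - (3)*R1:  [   0   12   11  -17   46 ]
R4 <- R4 - (-2)*R1:  [ 0  0  1  0  4 ]
R3 <- R3 - (4)*R2:  [  0   0  -1   3   2 ]
R4 <- R4 - (-1)*R3:  [ 0  0  0  3  6 ]
Row echelon form:
[ 1  1   5   1  |  30 ]
[ 0  3   3  -5  |  11 ]
[ 0  0  -1   3  |   2 ]
[ 0  0   0   3  |   6 ]
Back-substitution:
w = (6) / 3 = 2
z = (2 - (3)*(2)) / -1 = 4
y = (11 - (3)*(4) - (-5)*(2)) / 3 = 3
x = (30 - (1)*(3) - (5)*(4) - (1)*(2)) / 1 = 5

(5, 3, 4, 2)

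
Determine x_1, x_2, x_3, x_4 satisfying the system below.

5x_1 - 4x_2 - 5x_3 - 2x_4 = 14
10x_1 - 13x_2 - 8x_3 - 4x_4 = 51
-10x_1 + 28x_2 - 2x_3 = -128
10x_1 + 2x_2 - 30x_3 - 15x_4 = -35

(-1, -5, -1, 3)

Forward elimination on [A|b]:
R2 <- R2 - (2)*R1:  [  0  -5   2   0  23 ]
R3 <- R3 - (-2)*R1:  [    0    20   -12    -4  -100 ]
R4 <- R4 - (2)*R1:  [   0   10  -20  -11  -63 ]
R3 <- R3 - (-4)*R2:  [  0   0  -4  -4  -8 ]
R4 <- R4 - (-2)*R2:  [   0    0  -16  -11  -17 ]
R4 <- R4 - (4)*R3:  [  0   0   0   5  15 ]
Row echelon form:
[ 5  -4  -5  -2  |  14 ]
[ 0  -5   2   0  |  23 ]
[ 0   0  -4  -4  |  -8 ]
[ 0   0   0   5  |  15 ]
Back-substitution:
x_4 = (15) / 5 = 3
x_3 = (-8 - (-4)*(3)) / -4 = -1
x_2 = (23 - (2)*(-1)) / -5 = -5
x_1 = (14 - (-4)*(-5) - (-5)*(-1) - (-2)*(3)) / 5 = -1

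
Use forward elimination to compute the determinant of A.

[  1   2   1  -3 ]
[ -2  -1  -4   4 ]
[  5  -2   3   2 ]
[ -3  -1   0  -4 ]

Forward elimination:
R2 <- R2 - (-2)*R1:  [  0   3  -2  -2 ]
R3 <- R3 - (5)*R1:  [   0  -12   -2   17 ]
R4 <- R4 - (-3)*R1:  [   0    5    3  -13 ]
R3 <- R3 - (-4)*R2:  [   0    0  -10    9 ]
R4 <- R4 - (5/3)*R2:  [     0      0   19/3  -29/3 ]
R4 <- R4 - (-19/30)*R3:  [       0        0        0  -119/30 ]
Upper-triangular form:
[ 1  2    1       -3 ]
[ 0  3   -2       -2 ]
[ 0  0  -10        9 ]
[ 0  0    0  -119/30 ]
det(A) = (-1)^0 * (1) * (3) * (-10) * (-119/30) = 119  (0 row swaps -> sign +1)

det(A) = 119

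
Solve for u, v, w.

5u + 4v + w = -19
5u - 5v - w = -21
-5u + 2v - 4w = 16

(-4, 0, 1)

Forward elimination on [A|b]:
R2 <- R2 - (1)*R1:  [  0  -9  -2  -2 ]
R3 <- R3 - (-1)*R1:  [  0   6  -3  -3 ]
R3 <- R3 - (-2/3)*R2:  [     0      0  -13/3  -13/3 ]
Row echelon form:
[ 5   4      1  |    -19 ]
[ 0  -9     -2  |     -2 ]
[ 0   0  -13/3  |  -13/3 ]
Back-substitution:
w = (-13/3) / (-13/3) = 1
v = (-2 - (-2)*(1)) / -9 = 0
u = (-19 - (4)*(0) - (1)*(1)) / 5 = -4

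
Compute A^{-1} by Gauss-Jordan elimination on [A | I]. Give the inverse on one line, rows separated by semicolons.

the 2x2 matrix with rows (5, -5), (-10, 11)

inverse = [11/5 1; 2 1]

Gauss-Jordan on [A | I]:
R1 <- (1/5)*R1:  [   1   -1  |  1/5    0 ]
R2 <- R2 - (-10)*R1:  [ 0  1  |  2  1 ]
R1 <- R1 - (-1)*R2:  [    1     0  |  11/5     1 ]
Right block of [I | A^{-1}] is the inverse:
[ 11/5  1 ]
[    2  1 ]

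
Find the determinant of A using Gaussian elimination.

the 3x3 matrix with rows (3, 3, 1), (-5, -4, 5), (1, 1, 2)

det(A) = 5

Forward elimination:
R2 <- R2 - (-5/3)*R1:  [    0     1  20/3 ]
R3 <- R3 - (1/3)*R1:  [   0    0  5/3 ]
Upper-triangular form:
[ 3  3     1 ]
[ 0  1  20/3 ]
[ 0  0   5/3 ]
det(A) = (-1)^0 * (3) * (1) * (5/3) = 5  (0 row swaps -> sign +1)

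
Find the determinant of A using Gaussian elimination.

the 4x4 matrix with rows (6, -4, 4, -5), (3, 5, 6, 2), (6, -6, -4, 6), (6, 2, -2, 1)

det(A) = 4248

Forward elimination:
R2 <- R2 - (1/2)*R1:  [   0    7    4  9/2 ]
R3 <- R3 - (1)*R1:  [  0  -2  -8  11 ]
R4 <- R4 - (1)*R1:  [  0   6  -6   6 ]
R3 <- R3 - (-2/7)*R2:  [     0      0  -48/7   86/7 ]
R4 <- R4 - (6/7)*R2:  [     0      0  -66/7   15/7 ]
R4 <- R4 - (11/8)*R3:  [     0      0      0  -59/4 ]
Upper-triangular form:
[ 6  -4      4     -5 ]
[ 0   7      4    9/2 ]
[ 0   0  -48/7   86/7 ]
[ 0   0      0  -59/4 ]
det(A) = (-1)^0 * (6) * (7) * (-48/7) * (-59/4) = 4248  (0 row swaps -> sign +1)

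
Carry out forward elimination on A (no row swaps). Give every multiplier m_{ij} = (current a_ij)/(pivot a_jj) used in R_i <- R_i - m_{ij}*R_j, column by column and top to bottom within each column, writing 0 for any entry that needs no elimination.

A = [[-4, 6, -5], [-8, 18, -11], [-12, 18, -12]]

multipliers: 2, 3, 0

Forward elimination:
R2 <- R2 - (2)*R1:  [  0   6  -1 ]
R3 <- R3 - (3)*R1:  [ 0  0  3 ]
R3: entry in column 2 is already 0 -> m_{32} = 0 (no row operation needed)
Multipliers (in order of application): m_{21} = 2, m_{31} = 3, m_{32} = 0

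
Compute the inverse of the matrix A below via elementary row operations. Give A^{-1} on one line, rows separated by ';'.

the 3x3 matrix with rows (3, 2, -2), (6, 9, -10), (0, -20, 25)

inverse = [5/3 -2/3 -2/15; -10 5 6/5; -8 4 1]

Gauss-Jordan on [A | I]:
R1 <- (1/3)*R1:  [    1   2/3  -2/3  |   1/3     0     0 ]
R2 <- R2 - (6)*R1:  [  0   5  -6  |  -2   1   0 ]
R2 <- (1/5)*R2:  [    0     1  -6/5  |  -2/5   1/5     0 ]
R1 <- R1 - (2/3)*R2:  [     1      0   2/15  |    3/5  -2/15      0 ]
R3 <- R3 - (-20)*R2:  [  0   0   1  |  -8   4   1 ]
R1 <- R1 - (2/15)*R3:  [     1      0      0  |    5/3   -2/3  -2/15 ]
R2 <- R2 - (-6/5)*R3:  [   0    1    0  |  -10    5  6/5 ]
Right block of [I | A^{-1}] is the inverse:
[ 5/3  -2/3  -2/15 ]
[ -10     5    6/5 ]
[  -8     4      1 ]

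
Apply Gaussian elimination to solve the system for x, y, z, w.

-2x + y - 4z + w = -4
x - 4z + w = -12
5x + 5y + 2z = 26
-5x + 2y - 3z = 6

(-1, 5, 3, 1)

Forward elimination on [A|b]:
R2 <- R2 - (-1/2)*R1:  [   0  1/2   -6  3/2  -14 ]
R3 <- R3 - (-5/2)*R1:  [    0  15/2    -8   5/2    16 ]
R4 <- R4 - (5/2)*R1:  [    0  -1/2     7  -5/2    16 ]
R3 <- R3 - (15)*R2:  [   0    0   82  -20  226 ]
R4 <- R4 - (-1)*R2:  [  0   0   1  -1   2 ]
R4 <- R4 - (1/82)*R3:  [      0       0       0  -31/41  -31/41 ]
Row echelon form:
[ -2    1  -4       1  |      -4 ]
[  0  1/2  -6     3/2  |     -14 ]
[  0    0  82     -20  |     226 ]
[  0    0   0  -31/41  |  -31/41 ]
Back-substitution:
w = (-31/41) / (-31/41) = 1
z = (226 - (-20)*(1)) / 82 = 3
y = (-14 - (-6)*(3) - (3/2)*(1)) / (1/2) = 5
x = (-4 - (1)*(5) - (-4)*(3) - (1)*(1)) / -2 = -1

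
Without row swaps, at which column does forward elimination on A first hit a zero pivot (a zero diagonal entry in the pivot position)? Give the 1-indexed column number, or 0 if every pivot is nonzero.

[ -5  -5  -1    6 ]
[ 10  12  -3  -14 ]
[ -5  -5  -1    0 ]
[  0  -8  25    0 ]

Naive forward elimination:
R2 <- R2 - (-2)*R1:  [  0   2  -5  -2 ]
R3 <- R3 - (1)*R1:  [  0   0   0  -6 ]
R4 <- R4 - (-4)*R2:  [  0   0   5  -8 ]
Matrix at this point:
[ -5  -5  -1   6 ]
[  0   2  -5  -2 ]
[  0   0   0  -6 ]
[  0   0   5  -8 ]
Pivot entry (3,3) is zero but row 4 has 5 in column 3 -> naive elimination stops; a row interchange (e.g. R3 <-> R4) would be required here.

first zero-pivot column = 3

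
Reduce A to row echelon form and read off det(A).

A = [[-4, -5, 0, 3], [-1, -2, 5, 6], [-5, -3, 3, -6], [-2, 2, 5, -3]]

det(A) = 633

Forward elimination:
R2 <- R2 - (1/4)*R1:  [    0  -3/4     5  21/4 ]
R3 <- R3 - (5/4)*R1:  [     0   13/4      3  -39/4 ]
R4 <- R4 - (1/2)*R1:  [    0   9/2     5  -9/2 ]
R3 <- R3 - (-13/3)*R2:  [    0     0  74/3    13 ]
R4 <- R4 - (-6)*R2:  [  0   0  35  27 ]
R4 <- R4 - (105/74)*R3:  [      0       0       0  633/74 ]
Upper-triangular form:
[ -4    -5     0       3 ]
[  0  -3/4     5    21/4 ]
[  0     0  74/3      13 ]
[  0     0     0  633/74 ]
det(A) = (-1)^0 * (-4) * (-3/4) * (74/3) * (633/74) = 633  (0 row swaps -> sign +1)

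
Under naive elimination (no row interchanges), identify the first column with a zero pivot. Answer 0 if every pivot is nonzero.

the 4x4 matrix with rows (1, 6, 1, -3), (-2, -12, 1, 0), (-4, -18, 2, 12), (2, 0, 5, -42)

first zero-pivot column = 2

Naive forward elimination:
R2 <- R2 - (-2)*R1:  [  0   0   3  -6 ]
R3 <- R3 - (-4)*R1:  [ 0  6  6  0 ]
R4 <- R4 - (2)*R1:  [   0  -12    3  -36 ]
Matrix at this point:
[ 1    6  1   -3 ]
[ 0    0  3   -6 ]
[ 0    6  6    0 ]
[ 0  -12  3  -36 ]
Pivot entry (2,2) is zero but row 3 has 6 in column 2 -> naive elimination stops; a row interchange (e.g. R2 <-> R3) would be required here.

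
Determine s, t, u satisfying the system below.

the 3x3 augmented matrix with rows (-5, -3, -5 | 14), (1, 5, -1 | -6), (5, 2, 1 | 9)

Forward elimination on [A|b]:
R2 <- R2 - (-1/5)*R1:  [     0   22/5     -2  -16/5 ]
R3 <- R3 - (-1)*R1:  [  0  -1  -4  23 ]
R3 <- R3 - (-5/22)*R2:  [      0       0  -49/11  245/11 ]
Row echelon form:
[ -5    -3      -5  |      14 ]
[  0  22/5      -2  |   -16/5 ]
[  0     0  -49/11  |  245/11 ]
Back-substitution:
u = (245/11) / (-49/11) = -5
t = (-16/5 - (-2)*(-5)) / (22/5) = -3
s = (14 - (-3)*(-3) - (-5)*(-5)) / -5 = 4

(4, -3, -5)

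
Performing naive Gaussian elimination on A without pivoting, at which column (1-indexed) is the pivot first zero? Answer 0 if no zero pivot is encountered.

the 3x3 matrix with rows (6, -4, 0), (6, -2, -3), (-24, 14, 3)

first zero-pivot column = 3

Naive forward elimination:
R2 <- R2 - (1)*R1:  [  0   2  -3 ]
R3 <- R3 - (-4)*R1:  [  0  -2   3 ]
R3 <- R3 - (-1)*R2:  [ 0  0  0 ]
Matrix at this point:
[ 6  -4   0 ]
[ 0   2  -3 ]
[ 0   0   0 ]
Pivot entry (3,3) in the last row is zero and there are no rows below to swap with -> zero pivot in column 3 (A is singular).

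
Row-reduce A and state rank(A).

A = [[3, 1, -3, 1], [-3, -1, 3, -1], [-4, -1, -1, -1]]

Row reduction:
R2 <- R2 - (-1)*R1:  [ 0  0  0  0 ]
R3 <- R3 - (-4/3)*R1:  [   0  1/3   -5  1/3 ]
R2 <-> R3   (pivot in column 2 was zero)
[ 3    1  -3    1 ]
[ 0  1/3  -5  1/3 ]
[ 0    0   0    0 ]
Row echelon form:
[ 3    1  -3    1 ]
[ 0  1/3  -5  1/3 ]
[ 0    0   0    0 ]
Nonzero rows / pivot columns: 2

rank(A) = 2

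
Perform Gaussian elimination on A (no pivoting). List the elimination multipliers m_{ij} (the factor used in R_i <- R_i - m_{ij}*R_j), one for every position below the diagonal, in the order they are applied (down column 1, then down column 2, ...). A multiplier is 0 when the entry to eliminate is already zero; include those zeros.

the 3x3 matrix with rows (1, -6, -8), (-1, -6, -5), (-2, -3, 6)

Forward elimination:
R2 <- R2 - (-1)*R1:  [   0  -12  -13 ]
R3 <- R3 - (-2)*R1:  [   0  -15  -10 ]
R3 <- R3 - (5/4)*R2:  [    0     0  25/4 ]
Multipliers (in order of application): m_{21} = -1, m_{31} = -2, m_{32} = 5/4

multipliers: -1, -2, 5/4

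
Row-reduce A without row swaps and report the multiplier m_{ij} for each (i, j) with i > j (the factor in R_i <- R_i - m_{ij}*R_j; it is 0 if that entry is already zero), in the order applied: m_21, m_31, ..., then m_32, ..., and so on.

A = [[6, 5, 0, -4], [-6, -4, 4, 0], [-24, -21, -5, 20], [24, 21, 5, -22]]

Forward elimination:
R2 <- R2 - (-1)*R1:  [  0   1   4  -4 ]
R3 <- R3 - (-4)*R1:  [  0  -1  -5   4 ]
R4 <- R4 - (4)*R1:  [  0   1   5  -6 ]
R3 <- R3 - (-1)*R2:  [  0   0  -1   0 ]
R4 <- R4 - (1)*R2:  [  0   0   1  -2 ]
R4 <- R4 - (-1)*R3:  [  0   0   0  -2 ]
Multipliers (in order of application): m_{21} = -1, m_{31} = -4, m_{41} = 4, m_{32} = -1, m_{42} = 1, m_{43} = -1

multipliers: -1, -4, 4, -1, 1, -1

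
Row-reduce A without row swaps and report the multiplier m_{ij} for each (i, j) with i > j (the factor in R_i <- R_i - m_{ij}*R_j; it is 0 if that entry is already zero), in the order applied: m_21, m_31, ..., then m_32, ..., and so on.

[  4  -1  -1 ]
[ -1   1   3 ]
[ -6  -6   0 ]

multipliers: -1/4, -3/2, -10

Forward elimination:
R2 <- R2 - (-1/4)*R1:  [    0   3/4  11/4 ]
R3 <- R3 - (-3/2)*R1:  [     0  -15/2   -3/2 ]
R3 <- R3 - (-10)*R2:  [  0   0  26 ]
Multipliers (in order of application): m_{21} = -1/4, m_{31} = -3/2, m_{32} = -10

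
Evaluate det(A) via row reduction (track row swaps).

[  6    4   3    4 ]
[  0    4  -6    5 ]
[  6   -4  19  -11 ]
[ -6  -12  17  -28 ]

Forward elimination:
R3 <- R3 - (1)*R1:  [   0   -8   16  -15 ]
R4 <- R4 - (-1)*R1:  [   0   -8   20  -24 ]
R3 <- R3 - (-2)*R2:  [  0   0   4  -5 ]
R4 <- R4 - (-2)*R2:  [   0    0    8  -14 ]
R4 <- R4 - (2)*R3:  [  0   0   0  -4 ]
Upper-triangular form:
[ 6  4   3   4 ]
[ 0  4  -6   5 ]
[ 0  0   4  -5 ]
[ 0  0   0  -4 ]
det(A) = (-1)^0 * (6) * (4) * (4) * (-4) = -384  (0 row swaps -> sign +1)

det(A) = -384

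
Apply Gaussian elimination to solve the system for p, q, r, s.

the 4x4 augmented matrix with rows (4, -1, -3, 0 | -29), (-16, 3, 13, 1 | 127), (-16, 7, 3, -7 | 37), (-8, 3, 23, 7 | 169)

(-4, -2, 5, 4)

Forward elimination on [A|b]:
R2 <- R2 - (-4)*R1:  [  0  -1   1   1  11 ]
R3 <- R3 - (-4)*R1:  [   0    3   -9   -7  -79 ]
R4 <- R4 - (-2)*R1:  [   0    1   17    7  111 ]
R3 <- R3 - (-3)*R2:  [   0    0   -6   -4  -46 ]
R4 <- R4 - (-1)*R2:  [   0    0   18    8  122 ]
R4 <- R4 - (-3)*R3:  [   0    0    0   -4  -16 ]
Row echelon form:
[ 4  -1  -3   0  |  -29 ]
[ 0  -1   1   1  |   11 ]
[ 0   0  -6  -4  |  -46 ]
[ 0   0   0  -4  |  -16 ]
Back-substitution:
s = (-16) / -4 = 4
r = (-46 - (-4)*(4)) / -6 = 5
q = (11 - (1)*(5) - (1)*(4)) / -1 = -2
p = (-29 - (-1)*(-2) - (-3)*(5)) / 4 = -4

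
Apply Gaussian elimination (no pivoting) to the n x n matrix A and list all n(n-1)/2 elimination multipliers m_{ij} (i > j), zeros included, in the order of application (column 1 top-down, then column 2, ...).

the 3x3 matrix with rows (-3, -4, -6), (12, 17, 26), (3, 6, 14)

Forward elimination:
R2 <- R2 - (-4)*R1:  [ 0  1  2 ]
R3 <- R3 - (-1)*R1:  [ 0  2  8 ]
R3 <- R3 - (2)*R2:  [ 0  0  4 ]
Multipliers (in order of application): m_{21} = -4, m_{31} = -1, m_{32} = 2

multipliers: -4, -1, 2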